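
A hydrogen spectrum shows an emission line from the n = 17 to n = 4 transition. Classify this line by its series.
Brackett series

The spectral series in hydrogen are named based on the final (lower) energy level:
- Lyman series: n_final = 1 (ultraviolet)
- Balmer series: n_final = 2 (visible/near-UV)
- Paschen series: n_final = 3 (infrared)
- Brackett series: n_final = 4 (infrared)
- Pfund series: n_final = 5 (far infrared)

Since this transition ends at n = 4, it belongs to the Brackett series.

For reference, this 17 → 4 line has photon energy
ΔE = 13.6057 eV × (1/4² - 1/17²) = 0.80327770 eV,
corresponding to wavelength λ = hc/ΔE = 1239.84 eV·nm / 0.80327770 eV = 1543.48 nm in the infrared region.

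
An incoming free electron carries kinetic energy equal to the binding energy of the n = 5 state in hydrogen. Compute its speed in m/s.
4.38e+05 m/s (or 0.146% of c)

The binding energy at n = 5 for hydrogen is:
E_5 = -13.6057/5² = -0.544228 eV
|E_5| = 0.544228 eV

Convert to Joules:
KE = 0.544228 eV × (1.602177 × 10⁻¹⁹ J/eV) = 8.7195e-20 J

Using KE = ½mv²:
v = √(2·KE/m_e)
v = √(2 × 8.7195e-20 J / 9.10938 × 10⁻³¹ kg)
v = 4.38e+05 m/s

This is approximately 0.146% the speed of light.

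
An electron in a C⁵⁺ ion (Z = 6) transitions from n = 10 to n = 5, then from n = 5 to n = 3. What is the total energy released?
49.525 eV

The energy levels of C⁵⁺ are E_n = -13.6057 × 6² / n² eV.

First transition (10 → 5):
ΔE₁ = |E_5 - E_10|
ΔE₁ = |-19.592208000 - (-4.898052000)| = 14.694156 eV

Second transition (5 → 3):
ΔE₂ = |E_3 - E_5|
ΔE₂ = |-54.422800000 - (-19.592208000)| = 34.830592 eV

Total energy released:
E_total = ΔE₁ + ΔE₂ = 14.694156 + 34.830592 = 49.525 eV

Note: This equals the direct transition 10 → 3: 49.525 eV ✓
Energy is conserved regardless of the path taken.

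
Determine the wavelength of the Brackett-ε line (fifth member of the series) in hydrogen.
1816.92 nm

The lines of a series are numbered from the longest wavelength (smallest ΔE) outward; the fifth line is the transition from n = n_f + 5 to n_f.
The Brackett series has all transitions ending at n_f = 4.

For H, the fifth line (ε-line) is the jump from n = 9 to n = 4:
E_9 = -13.6057 / 9² = -0.16797160 eV
E_4 = -13.6057 / 4² = -0.85035625 eV
ΔE = E_9 - E_4 = 0.68238465 eV

λ = hc/E = 1239.84 eV·nm / 0.68238465 eV
λ = 1816.92 nm

This is the ε-line of the Brackett series in H.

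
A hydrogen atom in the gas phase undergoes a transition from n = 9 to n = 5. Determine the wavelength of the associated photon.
3295.19981 nm

First, find the transition energy using E_n = -13.6057 / n² eV:
E_9 = -13.6057 / 9² = -0.16797160494 eV
E_5 = -13.6057 / 5² = -0.54422800000 eV

Photon energy: |ΔE| = |E_5 - E_9| = 0.37625639506 eV

Convert to wavelength using E = hc/λ with hc = 1239.84 eV·nm:
λ = hc/E = 1239.84 eV·nm / 0.37625639506 eV
λ = 3295.19981 nm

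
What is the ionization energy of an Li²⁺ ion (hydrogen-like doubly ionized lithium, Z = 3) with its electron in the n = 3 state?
13.60570 eV

The ionization energy is the energy needed to remove the electron completely (n → ∞).

For a hydrogen-like ion with Z = 3, E_n = -13.6057 Z² / n² eV.

At n = 3: E_3 = -13.6057 × 3² / 3² = -13.60570000 eV
At n = ∞: E_∞ = 0 eV

Ionization energy = E_∞ - E_3 = 0 - (-13.60570000) = 13.60570000 eV
Ionization energy ≈ 13.60570 eV

This is also called the binding energy of the electron in state n = 3.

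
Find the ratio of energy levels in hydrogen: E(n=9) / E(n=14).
2.420

Using E_n = -13.6057 Z² / n² eV with Z = 1:

E_9 = -13.6057 / 9² = -13.6057 / 81 = -0.167971605 eV
E_14 = -13.6057 / 14² = -13.6057 / 196 = -0.069416837 eV

The ratio is:
E_9/E_14 = (-0.167971605) / (-0.069416837)
E_9/E_14 = (-13.6057/81) / (-13.6057/196)
E_9/E_14 = 196/81
E_9/E_14 = 2.420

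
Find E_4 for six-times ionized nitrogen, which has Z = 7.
-41.66746 eV

For hydrogen-like ions, the energy levels scale with Z²:
E_n = -13.6057 Z² / n² eV

For N⁶⁺ (Z = 7) at n = 4:
E_4 = -13.6057 × 7² / 4²
E_4 = -13.6057 × 49 / 16
E_4 = -666.6793 / 16
E_4 = -41.66746 eV

The energy is 49 times more negative than hydrogen at the same n due to the stronger nuclear charge.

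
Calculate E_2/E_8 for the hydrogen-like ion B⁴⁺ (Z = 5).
16.00000

Using E_n = -13.6057 Z² / n² eV with Z = 5:

E_2 = -13.6057 × 5² / 2² = -340.1425 / 4 = -85.03562500000 eV
E_8 = -13.6057 × 5² / 8² = -340.1425 / 64 = -5.31472656250 eV

The ratio is:
E_2/E_8 = (-85.03562500000) / (-5.31472656250)
E_2/E_8 = (-340.1425/4) / (-340.1425/64)
E_2/E_8 = 64/4
E_2/E_8 = 16.00000
(Note: the Z² factors cancel in the ratio.)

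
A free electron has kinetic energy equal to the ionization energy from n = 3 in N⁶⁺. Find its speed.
5.105e+06 m/s (or 1.702716% of c)

The binding energy at n = 3 for N⁶⁺ is:
E_3 = -13.6057 × 7²/3² = -74.07547778 eV
|E_3| = 74.07547778 eV

Convert to Joules:
KE = 74.07547778 eV × (1.602177 × 10⁻¹⁹ J/eV) = 1.18682e-17 J

Using KE = ½mv²:
v = √(2·KE/m_e)
v = √(2 × 1.18682e-17 J / 9.10938 × 10⁻³¹ kg)
v = 5.105e+06 m/s

This is approximately 1.702716% the speed of light.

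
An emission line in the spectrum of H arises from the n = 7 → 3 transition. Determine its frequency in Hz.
2.9840e+14 Hz

First, find the transition energy:
E_7 = -13.6057 / 7² = -0.2776673 eV
E_3 = -13.6057 / 3² = -1.5117444 eV
|ΔE| = |E_3 - E_7| = 1.2340771 eV

Convert to Joules: E = 1.2340771 eV × (1.602177 × 10⁻¹⁹ J/eV) = 1.977210e-19 J

Using E = hf:
f = E/h = 1.977210e-19 J / (6.62607 × 10⁻³⁴ J·s)
f = 2.9840e+14 Hz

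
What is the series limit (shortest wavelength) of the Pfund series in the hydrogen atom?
2278.16283 nm

The series limit corresponds to the transition from n = ∞ to n = 5.
This is the highest energy (shortest wavelength) transition in the Pfund series.

E_∞ = 0 eV
E_5 = -13.6057 / 5² = -0.54422800000 eV

Energy at series limit:
ΔE = E_∞ - E_5 = 0 - (-0.54422800000) = 0.54422800000 eV
λ = hc/E = 1239.84 eV·nm / 0.54422800000 eV = 2278.16283 nm

This energy equals the ionization energy from the n = 5 state of hydrogen.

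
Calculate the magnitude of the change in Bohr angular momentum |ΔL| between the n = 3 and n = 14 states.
1.16e-33 J·s (or 11ℏ)

In the Bohr model, L_n = nℏ where ℏ = 1.0546e-34 J·s.

L_14 = 14ℏ = 1.4764e-33 J·s
L_3 = 3ℏ = 3.1638e-34 J·s

ΔL = L_14 - L_3 = (14 - 3)ℏ = 11ℏ
ΔL = 11 × 1.0546e-34 J·s = 1.16e-33 J·s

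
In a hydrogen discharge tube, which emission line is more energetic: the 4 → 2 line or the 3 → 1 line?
3 → 1

Calculate the energy for each transition:

Transition 4 → 2:
ΔE₁ = |E_2 - E_4| = |-13.6057/2² - (-13.6057/4²)|
ΔE₁ = |-3.401425000000 - (-0.850356250000)| = 2.551068750 eV

Transition 3 → 1:
ΔE₂ = |E_1 - E_3| = |-13.6057/1² - (-13.6057/3²)|
ΔE₂ = |-13.605700000000 - (-1.511744444444)| = 12.093955556 eV

Since 12.093955556 eV > 2.551068750 eV, the transition 3 → 1 emits the more energetic photon.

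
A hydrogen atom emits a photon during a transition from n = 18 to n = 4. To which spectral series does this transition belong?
Brackett series

The spectral series in hydrogen are named based on the final (lower) energy level:
- Lyman series: n_final = 1 (ultraviolet)
- Balmer series: n_final = 2 (visible/near-UV)
- Paschen series: n_final = 3 (infrared)
- Brackett series: n_final = 4 (infrared)
- Pfund series: n_final = 5 (far infrared)

Since this transition ends at n = 4, it belongs to the Brackett series.

For reference, this 18 → 4 line has photon energy
ΔE = 13.6057 eV × (1/4² - 1/18²) = 0.80836334877 eV,
corresponding to wavelength λ = hc/ΔE = 1239.84 eV·nm / 0.80836334877 eV = 1533.76573 nm in the infrared region.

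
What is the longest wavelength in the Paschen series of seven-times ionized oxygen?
29.29066 nm

The longest wavelength corresponds to the smallest energy transition in the series.
The Paschen series has all transitions ending at n_f = 3.

For O⁷⁺ (Z = 8), the first line (α-line) is the jump from n = 4 to n = 3:
E_4 = -13.6057 × 8² / 4² = -54.4228000 eV
E_3 = -13.6057 × 8² / 3² = -96.7516444 eV
ΔE = E_4 - E_3 = 42.3288444 eV

λ = hc/E = 1239.84 eV·nm / 42.3288444 eV
λ = 29.29066 nm

This is the α-line of the Paschen series in O⁷⁺.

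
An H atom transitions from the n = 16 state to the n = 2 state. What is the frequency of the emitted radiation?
8.10e+14 Hz

First, find the transition energy:
E_16 = -13.6057 / 16² = -0.05315 eV
E_2 = -13.6057 / 2² = -3.40143 eV
|ΔE| = |E_2 - E_16| = 3.34828 eV

Convert to Joules: E = 3.34828 eV × (1.602177 × 10⁻¹⁹ J/eV) = 5.3645e-19 J

Using E = hf:
f = E/h = 5.3645e-19 J / (6.62607 × 10⁻³⁴ J·s)
f = 8.10e+14 Hz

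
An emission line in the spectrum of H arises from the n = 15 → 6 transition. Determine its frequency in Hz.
7.6763e+13 Hz

First, find the transition energy:
E_15 = -13.6057 / 15² = -0.06046978 eV
E_6 = -13.6057 / 6² = -0.37793611 eV
|ΔE| = |E_6 - E_15| = 0.31746633 eV

Convert to Joules: E = 0.31746633 eV × (1.602177 × 10⁻¹⁹ J/eV) = 5.086373e-20 J

Using E = hf:
f = E/h = 5.086373e-20 J / (6.62607 × 10⁻³⁴ J·s)
f = 7.6763e+13 Hz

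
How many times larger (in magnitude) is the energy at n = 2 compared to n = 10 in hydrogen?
25.000000

Using E_n = -13.6057 Z² / n² eV with Z = 1:

E_2 = -13.6057 / 2² = -13.6057 / 4 = -3.401425000000 eV
E_10 = -13.6057 / 10² = -13.6057 / 100 = -0.136057000000 eV

The ratio is:
E_2/E_10 = (-3.401425000000) / (-0.136057000000)
E_2/E_10 = (-13.6057/4) / (-13.6057/100)
E_2/E_10 = 100/4
E_2/E_10 = 25.000000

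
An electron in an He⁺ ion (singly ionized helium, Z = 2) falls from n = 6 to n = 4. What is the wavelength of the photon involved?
656.111 nm

First, find the transition energy using E_n = -13.6057 Z² / n² eV:
E_6 = -13.6057 × 2² / 6² = -1.5117444 eV
E_4 = -13.6057 × 2² / 4² = -3.4014250 eV

Photon energy: |ΔE| = |E_4 - E_6| = 1.8896806 eV

Convert to wavelength using E = hc/λ with hc = 1239.84 eV·nm:
λ = hc/E = 1239.84 eV·nm / 1.8896806 eV
λ = 656.111 nm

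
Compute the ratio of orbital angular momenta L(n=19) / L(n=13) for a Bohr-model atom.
1.46

In the Bohr model, L_n = nℏ, so the ratio is purely the ratio of quantum numbers:

L_19/L_13 = 19ℏ / 13ℏ = 19/13 = 1.46

The angular momentum scales linearly with n.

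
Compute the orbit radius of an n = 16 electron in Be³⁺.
3.3867 nm (or 33.8673 Å)

The Bohr radius formula is:
r_n = n² a₀ / Z

where a₀ = 0.0529177 nm is the Bohr radius.

For Be³⁺ (Z = 4) at n = 16:
r_16 = 16² × 0.0529177 nm / 4
r_16 = 256 × 0.0529177 nm / 4
r_16 = 13.54693 nm / 4
r_16 = 3.3867 nm

The electron orbits at approximately 3.3867 nm from the nucleus.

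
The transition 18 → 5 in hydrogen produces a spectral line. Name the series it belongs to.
Pfund series

The spectral series in hydrogen are named based on the final (lower) energy level:
- Lyman series: n_final = 1 (ultraviolet)
- Balmer series: n_final = 2 (visible/near-UV)
- Paschen series: n_final = 3 (infrared)
- Brackett series: n_final = 4 (infrared)
- Pfund series: n_final = 5 (far infrared)

Since this transition ends at n = 5, it belongs to the Pfund series.

For reference, this 18 → 5 line has photon energy
ΔE = 13.6057 eV × (1/5² - 1/18²) = 0.50223509877 eV,
corresponding to wavelength λ = hc/ΔE = 1239.84 eV·nm / 0.50223509877 eV = 2468.64467 nm in the far infrared region.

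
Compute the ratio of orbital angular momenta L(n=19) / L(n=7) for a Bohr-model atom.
2.7143

In the Bohr model, L_n = nℏ, so the ratio is purely the ratio of quantum numbers:

L_19/L_7 = 19ℏ / 7ℏ = 19/7 = 2.7143

The angular momentum scales linearly with n.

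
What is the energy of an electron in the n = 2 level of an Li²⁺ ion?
-30.612825 eV

For hydrogen-like ions, the energy levels scale with Z²:
E_n = -13.6057 Z² / n² eV

For Li²⁺ (Z = 3) at n = 2:
E_2 = -13.6057 × 3² / 2²
E_2 = -13.6057 × 9 / 4
E_2 = -122.4513 / 4
E_2 = -30.612825 eV

The energy is 9 times more negative than hydrogen at the same n due to the stronger nuclear charge.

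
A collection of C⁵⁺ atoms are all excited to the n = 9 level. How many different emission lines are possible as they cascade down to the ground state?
36

The electron can occupy levels n = 1, 2, ..., 9 during de-excitation — that is m = 9 - 1 + 1 = 9 distinct levels.

The number of distinct spectral lines equals the number of ways to choose 2 of these m levels (each pair gives one possible emission transition):

Number of lines = m(m-1)/2 = 9×8/2 = 36

These correspond to all possible transitions between the 9 levels:
9 → 8, 9 → 7, 9 → 6, 9 → 5, 9 → 4, 9 → 3, 9 → 2, 9 → 1...

Each transition produces a photon with a unique energy (and thus wavelength). This count does not depend on Z.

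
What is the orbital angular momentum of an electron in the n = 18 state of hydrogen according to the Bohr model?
1.898e-33 J·s (or 18ℏ)

In the Bohr model, angular momentum is quantized:
L = nℏ

where ℏ = h/(2π) = 1.05457e-34 J·s

For n = 18:
L = 18 × 1.05457e-34 J·s
L = 1.898e-33 J·s

This can also be written as L = 18ℏ.
The angular momentum is an integer multiple of the reduced Planck constant.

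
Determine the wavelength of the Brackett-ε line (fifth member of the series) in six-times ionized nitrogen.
37.080 nm

The lines of a series are numbered from the longest wavelength (smallest ΔE) outward; the fifth line is the transition from n = n_f + 5 to n_f.
The Brackett series has all transitions ending at n_f = 4.

For N⁶⁺ (Z = 7), the fifth line (ε-line) is the jump from n = 9 to n = 4:
E_9 = -13.6057 × 7² / 9² = -8.23061 eV
E_4 = -13.6057 × 7² / 4² = -41.66746 eV
ΔE = E_9 - E_4 = 33.43685 eV

λ = hc/E = 1239.84 eV·nm / 33.43685 eV
λ = 37.080 nm

This is the ε-line of the Brackett series in N⁶⁺.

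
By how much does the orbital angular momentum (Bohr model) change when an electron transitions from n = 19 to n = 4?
1.5819e-33 J·s (or 15ℏ)

In the Bohr model, L_n = nℏ where ℏ = 1.054572e-34 J·s.

L_19 = 19ℏ = 2.003687e-33 J·s
L_4 = 4ℏ = 4.218288e-34 J·s

ΔL = L_19 - L_4 = (19 - 4)ℏ = 15ℏ
ΔL = 15 × 1.054572e-34 J·s = 1.5819e-33 J·s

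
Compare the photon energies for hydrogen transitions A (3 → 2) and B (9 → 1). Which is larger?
9 → 1

Calculate the energy for each transition:

Transition 3 → 2:
ΔE₁ = |E_2 - E_3| = |-13.6057/2² - (-13.6057/3²)|
ΔE₁ = |-3.40142500000 - (-1.51174444444)| = 1.88968056 eV

Transition 9 → 1:
ΔE₂ = |E_1 - E_9| = |-13.6057/1² - (-13.6057/9²)|
ΔE₂ = |-13.60570000000 - (-0.16797160494)| = 13.43772840 eV

Since 13.43772840 eV > 1.88968056 eV, the transition 9 → 1 emits the more energetic photon.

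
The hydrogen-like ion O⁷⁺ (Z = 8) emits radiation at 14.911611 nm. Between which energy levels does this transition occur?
n = 8 → n = 3

First, find the photon energy from the wavelength (hc = 1239.84 eV·nm):
E = hc/λ = 1239.84 eV·nm / 14.911611 nm = 83.145946 eV

The energy levels of O⁷⁺ satisfy E_n = -13.6057 × 8² / n² eV, so an emission n_i → n_f releases
ΔE = 13.6057 × 8² × (1/n_f² − 1/n_i²) eV.

Setting ΔE equal to the photon energy:
1/n_f² − 1/n_i² = 83.145946 / (13.6057 × 8²) = 0.095486113

Since 1/n_i² must be positive, we need 1/n_f² > 0.095486113, i.e. n_f ≤ 3. For each allowed n_f, solve n_i = (1/n_f² − 0.095486113)^(−1/2) and check whether it is a whole number:
  n_f = 1: 1/n_i² = 1.000000000 − 0.095486113 = 0.904513887 → n_i = 1.051  (not an integer) ✗
  n_f = 2: 1/n_i² = 0.250000000 − 0.095486113 = 0.154513887 → n_i = 2.544  (not an integer) ✗
  n_f = 3: 1/n_i² = 0.111111111 − 0.095486113 = 0.015624998 → n_i = 8.000  → integer, n_i = 8 ✓

Only n_f = 3 gives an integer upper level, n_i = 8.

The transition is from n = 8 to n = 3 (emission).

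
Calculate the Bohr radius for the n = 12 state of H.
7.6202 nm (or 76.2015 Å)

The Bohr radius formula is:
r_n = n² a₀ / Z

where a₀ = 0.0529177 nm is the Bohr radius.

For H (Z = 1) at n = 12:
r_12 = 12² × 0.0529177 nm / 1
r_12 = 144 × 0.0529177 nm / 1
r_12 = 7.62015 nm / 1
r_12 = 7.6202 nm

The electron orbits at approximately 7.6202 nm from the nucleus.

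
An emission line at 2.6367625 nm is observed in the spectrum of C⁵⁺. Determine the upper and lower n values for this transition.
n = 5 → n = 1

First, find the photon energy from the wavelength (hc = 1239.84 eV·nm):
E = hc/λ = 1239.84 eV·nm / 2.6367625 nm = 470.21300 eV

The energy levels of C⁵⁺ satisfy E_n = -13.6057 × 6² / n² eV, so an emission n_i → n_f releases
ΔE = 13.6057 × 6² × (1/n_f² − 1/n_i²) eV.

Setting ΔE equal to the photon energy:
1/n_f² − 1/n_i² = 470.21300 / (13.6057 × 6²) = 0.96000002

Since 1/n_i² must be positive, we need 1/n_f² > 0.96000002, i.e. n_f ≤ 1. For each allowed n_f, solve n_i = (1/n_f² − 0.96000002)^(−1/2) and check whether it is a whole number:
  n_f = 1: 1/n_i² = 1.00000000 − 0.96000002 = 0.03999998 → n_i = 5.000  → integer, n_i = 5 ✓

Only n_f = 1 gives an integer upper level, n_i = 5.

The transition is from n = 5 to n = 1 (emission).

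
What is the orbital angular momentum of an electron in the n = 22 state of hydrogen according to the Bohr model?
2.32e-33 J·s (or 22ℏ)

In the Bohr model, angular momentum is quantized:
L = nℏ

where ℏ = h/(2π) = 1.0546e-34 J·s

For n = 22:
L = 22 × 1.0546e-34 J·s
L = 2.32e-33 J·s

This can also be written as L = 22ℏ.
The angular momentum is an integer multiple of the reduced Planck constant.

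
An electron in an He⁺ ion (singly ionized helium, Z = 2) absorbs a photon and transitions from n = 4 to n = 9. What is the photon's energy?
2.7295 eV

The energy levels of a hydrogen-like atom are E_n = -13.6057 Z² eV / n².

Energy at n = 4: E_4 = -13.6057 × 2² / 4² = -3.4014250 eV
Energy at n = 9: E_9 = -13.6057 × 2² / 9² = -0.6718864 eV

The excitation energy is the difference:
ΔE = E_9 - E_4
ΔE = -0.6718864 - (-3.4014250)
ΔE = 2.7295 eV

Since this is positive, energy must be absorbed (photon absorption).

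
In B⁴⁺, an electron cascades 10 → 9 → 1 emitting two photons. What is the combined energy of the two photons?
336.74108 eV

The energy levels of B⁴⁺ are E_n = -13.6057 × 5² / n² eV.

First transition (10 → 9):
ΔE₁ = |E_9 - E_10|
ΔE₁ = |-4.19929012346 - (-3.40142500000)| = 0.79786512 eV

Second transition (9 → 1):
ΔE₂ = |E_1 - E_9|
ΔE₂ = |-340.14250000000 - (-4.19929012346)| = 335.94320988 eV

Total energy released:
E_total = ΔE₁ + ΔE₂ = 0.79786512 + 335.94320988 = 336.74108 eV

Note: This equals the direct transition 10 → 1: 336.74108 eV ✓
Energy is conserved regardless of the path taken.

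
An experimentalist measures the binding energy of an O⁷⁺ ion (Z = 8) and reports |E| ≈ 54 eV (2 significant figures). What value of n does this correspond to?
n = 4

The exact energy levels follow E_n = -13.6057 Z² / n² eV with Z = 8.

The measured value (-54 eV) is reported to only 2 significant figures, so we must test candidate n values and see which one matches to that precision.

Candidate energies:
  n = 2:  E = -13.6057 × 8² / 2² = -217.691200 eV
  n = 3:  E = -13.6057 × 8² / 3² = -96.751644 eV
  n = 4:  E = -13.6057 × 8² / 4² = -54.422800 eV  ← matches
  n = 5:  E = -13.6057 × 8² / 5² = -34.830592 eV
  n = 6:  E = -13.6057 × 8² / 6² = -24.187911 eV

Checking against the measurement of -54 eV (2 sig figs), only n = 4 agrees:
E_4 = -54.422800 eV, which rounds to -54 eV ✓

Therefore n = 4.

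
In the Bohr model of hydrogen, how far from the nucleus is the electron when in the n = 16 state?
13.54694 nm (or 135.46936 Å)

The Bohr radius formula is:
r_n = n² a₀ / Z

where a₀ = 0.05291772 nm is the Bohr radius.

For H (Z = 1) at n = 16:
r_16 = 16² × 0.05291772 nm / 1
r_16 = 256 × 0.05291772 nm / 1
r_16 = 13.546936 nm / 1
r_16 = 13.54694 nm

The electron orbits at approximately 13.54694 nm from the nucleus.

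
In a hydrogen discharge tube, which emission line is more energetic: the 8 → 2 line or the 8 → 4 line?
8 → 2

Calculate the energy for each transition:

Transition 8 → 2:
ΔE₁ = |E_2 - E_8| = |-13.6057/2² - (-13.6057/8²)|
ΔE₁ = |-3.401425000000 - (-0.212589062500)| = 3.188835938 eV

Transition 8 → 4:
ΔE₂ = |E_4 - E_8| = |-13.6057/4² - (-13.6057/8²)|
ΔE₂ = |-0.850356250000 - (-0.212589062500)| = 0.637767188 eV

Since 3.188835938 eV > 0.637767188 eV, the transition 8 → 2 emits the more energetic photon.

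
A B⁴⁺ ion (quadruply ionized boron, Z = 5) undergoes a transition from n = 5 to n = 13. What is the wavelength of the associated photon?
106.947088 nm

First, find the transition energy using E_n = -13.6057 Z² / n² eV:
E_5 = -13.6057 × 5² / 5² = -13.605700000 eV
E_13 = -13.6057 × 5² / 13² = -2.012677515 eV

Photon energy: |ΔE| = |E_13 - E_5| = 11.593022485 eV

Convert to wavelength using E = hc/λ with hc = 1239.84 eV·nm:
λ = hc/E = 1239.84 eV·nm / 11.593022485 eV
λ = 106.947088 nm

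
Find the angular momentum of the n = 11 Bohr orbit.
1.160e-33 J·s (or 11ℏ)

In the Bohr model, angular momentum is quantized:
L = nℏ

where ℏ = h/(2π) = 1.05457e-34 J·s

For n = 11:
L = 11 × 1.05457e-34 J·s
L = 1.160e-33 J·s

This can also be written as L = 11ℏ.
The angular momentum is an integer multiple of the reduced Planck constant.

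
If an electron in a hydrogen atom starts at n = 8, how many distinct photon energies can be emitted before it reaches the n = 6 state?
3

The electron can occupy levels n = 6, 7, ..., 8 during de-excitation — that is m = 8 - 6 + 1 = 3 distinct levels.

The number of distinct spectral lines equals the number of ways to choose 2 of these m levels (each pair gives one possible emission transition):

Number of lines = m(m-1)/2 = 3×2/2 = 3

These correspond to all possible transitions between the 3 levels:
8 → 7, 8 → 6, 7 → 6

Each transition produces a photon with a unique energy (and thus wavelength). This count does not depend on Z.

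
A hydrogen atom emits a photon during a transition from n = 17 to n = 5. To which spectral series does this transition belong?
Pfund series

The spectral series in hydrogen are named based on the final (lower) energy level:
- Lyman series: n_final = 1 (ultraviolet)
- Balmer series: n_final = 2 (visible/near-UV)
- Paschen series: n_final = 3 (infrared)
- Brackett series: n_final = 4 (infrared)
- Pfund series: n_final = 5 (far infrared)

Since this transition ends at n = 5, it belongs to the Pfund series.

For reference, this 17 → 5 line has photon energy
ΔE = 13.6057 eV × (1/5² - 1/17²) = 0.4971494533 eV,
corresponding to wavelength λ = hc/ΔE = 1239.84 eV·nm / 0.4971494533 eV = 2493.8979 nm in the far infrared region.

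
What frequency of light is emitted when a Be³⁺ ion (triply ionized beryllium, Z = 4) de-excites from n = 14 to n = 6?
1.1936e+15 Hz

First, find the transition energy:
E_14 = -13.6057 × 4² / 14² = -1.11066939 eV
E_6 = -13.6057 × 4² / 6² = -6.04697778 eV
|ΔE| = |E_6 - E_14| = 4.93630839 eV

Convert to Joules: E = 4.93630839 eV × (1.602177 × 10⁻¹⁹ J/eV) = 7.908840e-19 J

Using E = hf:
f = E/h = 7.908840e-19 J / (6.62607 × 10⁻³⁴ J·s)
f = 1.1936e+15 Hz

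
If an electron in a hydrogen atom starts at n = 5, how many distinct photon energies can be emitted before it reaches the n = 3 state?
3

The electron can occupy levels n = 3, 4, ..., 5 during de-excitation — that is m = 5 - 3 + 1 = 3 distinct levels.

The number of distinct spectral lines equals the number of ways to choose 2 of these m levels (each pair gives one possible emission transition):

Number of lines = m(m-1)/2 = 3×2/2 = 3

These correspond to all possible transitions between the 3 levels:
5 → 4, 5 → 3, 4 → 3

Each transition produces a photon with a unique energy (and thus wavelength). This count does not depend on Z.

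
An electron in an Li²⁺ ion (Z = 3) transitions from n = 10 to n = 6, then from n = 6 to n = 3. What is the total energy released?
12.381 eV

The energy levels of Li²⁺ are E_n = -13.6057 × 3² / n² eV.

First transition (10 → 6):
ΔE₁ = |E_6 - E_10|
ΔE₁ = |-3.401425000 - (-1.224513000)| = 2.176912 eV

Second transition (6 → 3):
ΔE₂ = |E_3 - E_6|
ΔE₂ = |-13.605700000 - (-3.401425000)| = 10.204275 eV

Total energy released:
E_total = ΔE₁ + ΔE₂ = 2.176912 + 10.204275 = 12.381 eV

Note: This equals the direct transition 10 → 3: 12.381 eV ✓
Energy is conserved regardless of the path taken.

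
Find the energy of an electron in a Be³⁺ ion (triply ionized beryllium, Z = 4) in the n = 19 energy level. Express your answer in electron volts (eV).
-0.603 eV

The energy levels of a hydrogen-like atom are given by:
E_n = -13.6057 Z² / n² eV  (with Z = 4 for Be³⁺)

For n = 19:
E_19 = -13.6057 × 4² / 19²
E_19 = -13.6057 × 16 / 361
E_19 = -0.603 eV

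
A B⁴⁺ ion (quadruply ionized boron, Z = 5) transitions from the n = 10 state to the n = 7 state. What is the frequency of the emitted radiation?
8.56031e+14 Hz

First, find the transition energy:
E_10 = -13.6057 × 5² / 10² = -3.40142500 eV
E_7 = -13.6057 × 5² / 7² = -6.94168367 eV
|ΔE| = |E_7 - E_10| = 3.54025867 eV

Convert to Joules: E = 3.54025867 eV × (1.602177 × 10⁻¹⁹ J/eV) = 5.6721210e-19 J

Using E = hf:
f = E/h = 5.6721210e-19 J / (6.62607 × 10⁻³⁴ J·s)
f = 8.56031e+14 Hz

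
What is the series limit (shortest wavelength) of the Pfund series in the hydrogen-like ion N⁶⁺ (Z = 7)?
46.4931 nm

The series limit corresponds to the transition from n = ∞ to n = 5.
This is the highest energy (shortest wavelength) transition in the Pfund series.

E_∞ = 0 eV
E_5 = -13.6057 × 7² / 5² = -26.667172 eV

Energy at series limit:
ΔE = E_∞ - E_5 = 0 - (-26.667172) = 26.667172 eV
λ = hc/E = 1239.84 eV·nm / 26.667172 eV = 46.4931 nm

This energy equals the ionization energy from the n = 5 state of N⁶⁺.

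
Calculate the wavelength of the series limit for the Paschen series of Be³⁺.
51.259 nm

The series limit corresponds to the transition from n = ∞ to n = 3.
This is the highest energy (shortest wavelength) transition in the Paschen series.

E_∞ = 0 eV
E_3 = -13.6057 × 4² / 3² = -24.18791 eV

Energy at series limit:
ΔE = E_∞ - E_3 = 0 - (-24.18791) = 24.18791 eV
λ = hc/E = 1239.84 eV·nm / 24.18791 eV = 51.259 nm

This energy equals the ionization energy from the n = 3 state of Be³⁺.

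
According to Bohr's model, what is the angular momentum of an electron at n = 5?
5.27e-34 J·s (or 5ℏ)

In the Bohr model, angular momentum is quantized:
L = nℏ

where ℏ = h/(2π) = 1.0546e-34 J·s

For n = 5:
L = 5 × 1.0546e-34 J·s
L = 5.27e-34 J·s

This can also be written as L = 5ℏ.
The angular momentum is an integer multiple of the reduced Planck constant.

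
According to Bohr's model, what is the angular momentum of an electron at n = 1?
1.05457e-34 J·s (or 1ℏ)

In the Bohr model, angular momentum is quantized:
L = nℏ

where ℏ = h/(2π) = 1.0545718e-34 J·s

For n = 1:
L = 1 × 1.0545718e-34 J·s
L = 1.05457e-34 J·s

This can also be written as L = 1ℏ.
The angular momentum is an integer multiple of the reduced Planck constant.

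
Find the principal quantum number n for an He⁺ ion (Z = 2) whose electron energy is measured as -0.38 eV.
n = 12

The exact energy levels follow E_n = -13.6057 Z² / n² eV with Z = 2.

The measured value (-0.38 eV) is reported to only 2 significant figures, so we must test candidate n values and see which one matches to that precision.

Candidate energies:
  n = 10:  E = -13.6057 × 2² / 10² = -0.544228 eV
  n = 11:  E = -13.6057 × 2² / 11² = -0.449775 eV
  n = 12:  E = -13.6057 × 2² / 12² = -0.377936 eV  ← matches
  n = 13:  E = -13.6057 × 2² / 13² = -0.322028 eV
  n = 14:  E = -13.6057 × 2² / 14² = -0.277667 eV

Checking against the measurement of -0.38 eV (2 sig figs), only n = 12 agrees:
E_12 = -0.377936 eV, which rounds to -0.38 eV ✓

Therefore n = 12.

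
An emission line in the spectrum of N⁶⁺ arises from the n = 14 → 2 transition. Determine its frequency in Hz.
3.94781e+16 Hz

First, find the transition energy:
E_14 = -13.6057 × 7² / 14² = -3.401425 eV
E_2 = -13.6057 × 7² / 2² = -166.669825 eV
|ΔE| = |E_2 - E_14| = 163.268400 eV

Convert to Joules: E = 163.268400 eV × (1.602177 × 10⁻¹⁹ J/eV) = 2.6158488e-17 J

Using E = hf:
f = E/h = 2.6158488e-17 J / (6.62607 × 10⁻³⁴ J·s)
f = 3.94781e+16 Hz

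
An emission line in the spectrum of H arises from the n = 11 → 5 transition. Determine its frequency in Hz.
1.0440e+14 Hz

First, find the transition energy:
E_11 = -13.6057 / 11² = -0.11244380 eV
E_5 = -13.6057 / 5² = -0.54422800 eV
|ΔE| = |E_5 - E_11| = 0.43178420 eV

Convert to Joules: E = 0.43178420 eV × (1.602177 × 10⁻¹⁹ J/eV) = 6.917947e-20 J

Using E = hf:
f = E/h = 6.917947e-20 J / (6.62607 × 10⁻³⁴ J·s)
f = 1.0440e+14 Hz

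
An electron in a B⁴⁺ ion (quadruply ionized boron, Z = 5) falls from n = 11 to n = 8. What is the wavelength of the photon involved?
495.22 nm

First, find the transition energy using E_n = -13.6057 Z² / n² eV:
E_11 = -13.6057 × 5² / 11² = -2.811095 eV
E_8 = -13.6057 × 5² / 8² = -5.314727 eV

Photon energy: |ΔE| = |E_8 - E_11| = 2.503632 eV

Convert to wavelength using E = hc/λ with hc = 1239.84 eV·nm:
λ = hc/E = 1239.84 eV·nm / 2.503632 eV
λ = 495.22 nm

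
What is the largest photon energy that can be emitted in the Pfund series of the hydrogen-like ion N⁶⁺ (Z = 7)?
26.66717 eV

The series limit corresponds to the transition from n = ∞ to n = 5.
This is the highest energy (shortest wavelength) transition in the Pfund series.

E_∞ = 0 eV
E_5 = -13.6057 × 7² / 5² = -26.66717 eV

Energy at series limit:
ΔE = E_∞ - E_5 = 0 - (-26.66717) = 26.66717 eV

This energy equals the ionization energy from the n = 5 state of N⁶⁺.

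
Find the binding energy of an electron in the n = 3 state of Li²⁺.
13.61 eV

The ionization energy is the energy needed to remove the electron completely (n → ∞).

For a hydrogen-like ion with Z = 3, E_n = -13.6057 Z² / n² eV.

At n = 3: E_3 = -13.6057 × 3² / 3² = -13.60570 eV
At n = ∞: E_∞ = 0 eV

Ionization energy = E_∞ - E_3 = 0 - (-13.60570) = 13.60570 eV
Ionization energy ≈ 13.61 eV

This is also called the binding energy of the electron in state n = 3.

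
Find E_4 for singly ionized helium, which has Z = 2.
-3.401425 eV

For hydrogen-like ions, the energy levels scale with Z²:
E_n = -13.6057 Z² / n² eV

For He⁺ (Z = 2) at n = 4:
E_4 = -13.6057 × 2² / 4²
E_4 = -13.6057 × 4 / 16
E_4 = -54.4228 / 16
E_4 = -3.401425 eV

The energy is 4 times more negative than hydrogen at the same n due to the stronger nuclear charge.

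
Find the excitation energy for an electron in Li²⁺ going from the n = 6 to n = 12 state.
2.55107 eV

The energy levels of a hydrogen-like atom are E_n = -13.6057 Z² eV / n².

Energy at n = 6: E_6 = -13.6057 × 3² / 6² = -3.40142500 eV
Energy at n = 12: E_12 = -13.6057 × 3² / 12² = -0.85035625 eV

The excitation energy is the difference:
ΔE = E_12 - E_6
ΔE = -0.85035625 - (-3.40142500)
ΔE = 2.55107 eV

Since this is positive, energy must be absorbed (photon absorption).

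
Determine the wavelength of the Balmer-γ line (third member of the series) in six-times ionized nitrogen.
8.86 nm

The lines of a series are numbered from the longest wavelength (smallest ΔE) outward; the third line is the transition from n = n_f + 3 to n_f.
The Balmer series has all transitions ending at n_f = 2.

For N⁶⁺ (Z = 7), the third line (γ-line) is the jump from n = 5 to n = 2:
E_5 = -13.6057 × 7² / 5² = -26.6672 eV
E_2 = -13.6057 × 7² / 2² = -166.6698 eV
ΔE = E_5 - E_2 = 140.0026 eV

λ = hc/E = 1239.84 eV·nm / 140.0026 eV
λ = 8.86 nm

This is the γ-line of the Balmer series in N⁶⁺.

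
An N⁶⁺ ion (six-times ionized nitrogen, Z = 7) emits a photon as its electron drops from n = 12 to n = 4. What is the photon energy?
37.0377 eV

The energy levels are E_n = -13.6057 Z² eV / n².

Energy at n = 12: E_12 = -13.6057 × 7² / 12² = -4.6297174 eV
Energy at n = 4: E_4 = -13.6057 × 7² / 4² = -41.6674563 eV

For emission (electron falling to lower state), the photon energy is:
E_photon = E_12 - E_4 = |-4.6297174 - (-41.6674563)|
E_photon = 37.0377 eV

This energy is carried away by the emitted photon.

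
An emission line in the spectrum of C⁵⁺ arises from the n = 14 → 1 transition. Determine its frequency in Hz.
1.1783e+17 Hz

First, find the transition energy:
E_14 = -13.6057 × 6² / 14² = -2.49900612 eV
E_1 = -13.6057 × 6² / 1² = -489.80520000 eV
|ΔE| = |E_1 - E_14| = 487.30619388 eV

Convert to Joules: E = 487.30619388 eV × (1.602177 × 10⁻¹⁹ J/eV) = 7.807508e-17 J

Using E = hf:
f = E/h = 7.807508e-17 J / (6.62607 × 10⁻³⁴ J·s)
f = 1.1783e+17 Hz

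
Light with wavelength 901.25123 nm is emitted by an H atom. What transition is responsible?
n = 10 → n = 3

First, find the photon energy from the wavelength (hc = 1239.84 eV·nm):
E = hc/λ = 1239.84 eV·nm / 901.25123 nm = 1.3756874 eV

The energy levels of hydrogen satisfy E_n = -13.6057 / n² eV, so an emission n_i → n_f releases
ΔE = 13.6057 × (1/n_f² − 1/n_i²) eV.

Setting ΔE equal to the photon energy:
1/n_f² − 1/n_i² = 1.3756874 / 13.6057 = 0.10111111

Since 1/n_i² must be positive, we need 1/n_f² > 0.10111111, i.e. n_f ≤ 3. For each allowed n_f, solve n_i = (1/n_f² − 0.10111111)^(−1/2) and check whether it is a whole number:
  n_f = 1: 1/n_i² = 1.00000000 − 0.10111111 = 0.89888889 → n_i = 1.055  (not an integer) ✗
  n_f = 2: 1/n_i² = 0.25000000 − 0.10111111 = 0.14888889 → n_i = 2.592  (not an integer) ✗
  n_f = 3: 1/n_i² = 0.11111111 − 0.10111111 = 0.01000000 → n_i = 10.000  → integer, n_i = 10 ✓

Only n_f = 3 gives an integer upper level, n_i = 10.

The transition is from n = 10 to n = 3 (emission).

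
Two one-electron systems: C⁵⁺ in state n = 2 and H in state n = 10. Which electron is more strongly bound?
C⁵⁺ at n = 2 (E = -122.451300 eV)

Using E_n = -13.6057 Z² / n² eV:

C⁵⁺ (Z = 6) at n = 2:
E = -13.6057 × 6² / 2² = -13.6057 × 36 / 4 = -122.451300000 eV

H (Z = 1) at n = 10:
E = -13.6057 × 1² / 10² = -13.6057 × 1 / 100 = -0.136057000 eV

Since -122.451300000 eV < -0.136057000 eV,
C⁵⁺ at n = 2 is more tightly bound (requires more energy to ionize).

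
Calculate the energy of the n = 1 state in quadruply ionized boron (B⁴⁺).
-340.1425 eV

For hydrogen-like ions, the energy levels scale with Z²:
E_n = -13.6057 Z² / n² eV

For B⁴⁺ (Z = 5) at n = 1:
E_1 = -13.6057 × 5² / 1²
E_1 = -13.6057 × 25 / 1
E_1 = -340.1425 / 1
E_1 = -340.1425 eV

The energy is 25 times more negative than hydrogen at the same n due to the stronger nuclear charge.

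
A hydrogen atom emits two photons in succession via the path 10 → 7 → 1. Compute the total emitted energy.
13.469643 eV

The energy levels of hydrogen are E_n = -13.6057 / n² eV.

First transition (10 → 7):
ΔE₁ = |E_7 - E_10|
ΔE₁ = |-0.277667346939 - (-0.136057000000)| = 0.141610347 eV

Second transition (7 → 1):
ΔE₂ = |E_1 - E_7|
ΔE₂ = |-13.605700000000 - (-0.277667346939)| = 13.328032653 eV

Total energy released:
E_total = ΔE₁ + ΔE₂ = 0.141610347 + 13.328032653 = 13.469643 eV

Note: This equals the direct transition 10 → 1: 13.469643 eV ✓
Energy is conserved regardless of the path taken.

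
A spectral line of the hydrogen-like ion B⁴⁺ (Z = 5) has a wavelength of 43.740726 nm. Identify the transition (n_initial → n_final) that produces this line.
n = 6 → n = 3

First, find the photon energy from the wavelength (hc = 1239.84 eV·nm):
E = hc/λ = 1239.84 eV·nm / 43.740726 nm = 28.345209 eV

The energy levels of B⁴⁺ satisfy E_n = -13.6057 × 5² / n² eV, so an emission n_i → n_f releases
ΔE = 13.6057 × 5² × (1/n_f² − 1/n_i²) eV.

Setting ΔE equal to the photon energy:
1/n_f² − 1/n_i² = 28.345209 / (13.6057 × 5²) = 0.083333335

Since 1/n_i² must be positive, we need 1/n_f² > 0.083333335, i.e. n_f ≤ 3. For each allowed n_f, solve n_i = (1/n_f² − 0.083333335)^(−1/2) and check whether it is a whole number:
  n_f = 1: 1/n_i² = 1.000000000 − 0.083333335 = 0.916666665 → n_i = 1.044  (not an integer) ✗
  n_f = 2: 1/n_i² = 0.250000000 − 0.083333335 = 0.166666665 → n_i = 2.449  (not an integer) ✗
  n_f = 3: 1/n_i² = 0.111111111 − 0.083333335 = 0.027777776 → n_i = 6.000  → integer, n_i = 6 ✓

Only n_f = 3 gives an integer upper level, n_i = 6.

The transition is from n = 6 to n = 3 (emission).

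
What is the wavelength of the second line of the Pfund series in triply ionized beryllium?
290.703069 nm

The lines of a series are numbered from the longest wavelength (smallest ΔE) outward; the second line is the transition from n = n_f + 2 to n_f.
The Pfund series has all transitions ending at n_f = 5.

For Be³⁺ (Z = 4), the second line (β-line) is the jump from n = 7 to n = 5:
E_7 = -13.6057 × 4² / 7² = -4.4426775510 eV
E_5 = -13.6057 × 4² / 5² = -8.7076480000 eV
ΔE = E_7 - E_5 = 4.2649704490 eV

λ = hc/E = 1239.84 eV·nm / 4.2649704490 eV
λ = 290.703069 nm

This is the β-line of the Pfund series in Be³⁺.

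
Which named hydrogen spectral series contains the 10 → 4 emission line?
Brackett series

The spectral series in hydrogen are named based on the final (lower) energy level:
- Lyman series: n_final = 1 (ultraviolet)
- Balmer series: n_final = 2 (visible/near-UV)
- Paschen series: n_final = 3 (infrared)
- Brackett series: n_final = 4 (infrared)
- Pfund series: n_final = 5 (far infrared)

Since this transition ends at n = 4, it belongs to the Brackett series.

For reference, this 10 → 4 line has photon energy
ΔE = 13.6057 eV × (1/4² - 1/10²) = 0.71429925 eV,
corresponding to wavelength λ = hc/ΔE = 1239.84 eV·nm / 0.71429925 eV = 1735.74 nm in the infrared region.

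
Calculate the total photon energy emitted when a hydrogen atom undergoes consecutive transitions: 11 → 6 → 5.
0.43 eV

The energy levels of hydrogen are E_n = -13.6057 / n² eV.

First transition (11 → 6):
ΔE₁ = |E_6 - E_11|
ΔE₁ = |-0.37793611 - (-0.11244380)| = 0.26549 eV

Second transition (6 → 5):
ΔE₂ = |E_5 - E_6|
ΔE₂ = |-0.54422800 - (-0.37793611)| = 0.16629 eV

Total energy released:
E_total = ΔE₁ + ΔE₂ = 0.26549 + 0.16629 = 0.43 eV

Note: This equals the direct transition 11 → 5: 0.43 eV ✓
Energy is conserved regardless of the path taken.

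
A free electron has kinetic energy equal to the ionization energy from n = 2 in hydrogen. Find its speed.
1.094e+06 m/s (or 0.36% of c)

The binding energy at n = 2 for hydrogen is:
E_2 = -13.6057/2² = -3.401425 eV
|E_2| = 3.401425 eV

Convert to Joules:
KE = 3.401425 eV × (1.602177 × 10⁻¹⁹ J/eV) = 5.44968e-19 J

Using KE = ½mv²:
v = √(2·KE/m_e)
v = √(2 × 5.44968e-19 J / 9.10938 × 10⁻³¹ kg)
v = 1.094e+06 m/s

This is approximately 0.36% the speed of light.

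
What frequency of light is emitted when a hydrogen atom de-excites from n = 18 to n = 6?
8.1231e+13 Hz

First, find the transition energy:
E_18 = -13.6057 / 18² = -0.04199290 eV
E_6 = -13.6057 / 6² = -0.37793611 eV
|ΔE| = |E_6 - E_18| = 0.33594321 eV

Convert to Joules: E = 0.33594321 eV × (1.602177 × 10⁻¹⁹ J/eV) = 5.382405e-20 J

Using E = hf:
f = E/h = 5.382405e-20 J / (6.62607 × 10⁻³⁴ J·s)
f = 8.1231e+13 Hz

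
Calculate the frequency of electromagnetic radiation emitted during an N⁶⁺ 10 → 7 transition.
1.678e+15 Hz

First, find the transition energy:
E_10 = -13.6057 × 7² / 10² = -6.666793 eV
E_7 = -13.6057 × 7² / 7² = -13.605700 eV
|ΔE| = |E_7 - E_10| = 6.938907 eV

Convert to Joules: E = 6.938907 eV × (1.602177 × 10⁻¹⁹ J/eV) = 1.11174e-18 J

Using E = hf:
f = E/h = 1.11174e-18 J / (6.62607 × 10⁻³⁴ J·s)
f = 1.678e+15 Hz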